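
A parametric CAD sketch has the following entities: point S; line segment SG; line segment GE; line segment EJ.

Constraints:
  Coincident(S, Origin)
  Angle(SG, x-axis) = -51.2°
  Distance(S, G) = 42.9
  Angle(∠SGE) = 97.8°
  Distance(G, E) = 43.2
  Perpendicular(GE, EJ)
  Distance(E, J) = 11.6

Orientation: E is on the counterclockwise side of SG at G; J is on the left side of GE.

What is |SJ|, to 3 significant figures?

57.9

S is at the origin; SG runs at -51.2° with length 42.9, so G = 42.9·(cos -51.2°, sin -51.2°) = (26.9, -33.4). ∠SGE = 97.8°, so GE runs at -51.2° + (180° − 97.8°) = 31.0° from the x-axis; with |GE| = 43.2, E = G + 43.2·(cos 31.0°, sin 31.0°) = (63.9, -11.2). The perpendicularity gives EJ at right angles to GE; with |EJ| = 11.6 on the left of GE, J = E + 11.6·(-0.515, 0.857) = (57.9, -1.24). Then |SJ| = |J − S| = 57.9.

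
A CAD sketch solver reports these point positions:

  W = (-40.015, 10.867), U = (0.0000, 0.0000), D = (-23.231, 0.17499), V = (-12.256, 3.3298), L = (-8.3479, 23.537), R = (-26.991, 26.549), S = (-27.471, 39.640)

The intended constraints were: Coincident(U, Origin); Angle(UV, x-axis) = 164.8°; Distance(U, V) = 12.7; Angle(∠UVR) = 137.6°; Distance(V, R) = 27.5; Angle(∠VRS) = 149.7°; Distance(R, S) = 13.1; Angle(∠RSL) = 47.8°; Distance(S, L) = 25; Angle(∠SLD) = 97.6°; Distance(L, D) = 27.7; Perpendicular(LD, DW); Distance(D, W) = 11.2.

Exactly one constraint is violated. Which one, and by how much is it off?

Distance(D, W) = 11.2 — off by 8.70.

U = (0.00, 0.00) ✓; UV at 164.8° ✓; |UV| = 12.70 ✓; ∠UVR = 137.6° ✓; |VR| = 27.50 ✓; ∠VRS = 149.7° ✓; |RS| = 13.10 ✓; ∠RSL = 47.80° ✓; |SL| = 25.00 ✓; ∠SLD = 97.60° ✓; |LD| = 27.70 ✓; ∠(LD, DW) = 90.00° ✓; |DW| = 19.90 ✗.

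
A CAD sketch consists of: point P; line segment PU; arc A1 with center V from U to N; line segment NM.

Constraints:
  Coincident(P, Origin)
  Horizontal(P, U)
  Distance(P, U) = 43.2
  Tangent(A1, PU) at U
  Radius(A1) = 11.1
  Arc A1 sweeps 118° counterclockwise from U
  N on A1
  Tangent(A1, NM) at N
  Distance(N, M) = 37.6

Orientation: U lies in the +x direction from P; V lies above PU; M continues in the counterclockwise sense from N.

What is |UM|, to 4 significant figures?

50.13

P is at the origin; PU is horizontal with |PU| = 43.2 and U on the +x side, so U = (43.20, 0.000). A1 meets PU tangentially, so VU is at right angles to PU, so V = U + (0, 11.1) = (43.20, 11.10). On A1, U sits at bearing -90° from V; a 118° counterclockwise sweep puts N at bearing 28°, so N = V + 11.1·(cos 28°, sin 28°) = (53.00, 16.31). A1 meets NM tangentially, so VN is at right angles to NM, so NM runs along (−sin 28°, cos 28°); with |NM| = 37.6, M = (35.35, 49.51). Then |UM| = |M − U| = 50.13.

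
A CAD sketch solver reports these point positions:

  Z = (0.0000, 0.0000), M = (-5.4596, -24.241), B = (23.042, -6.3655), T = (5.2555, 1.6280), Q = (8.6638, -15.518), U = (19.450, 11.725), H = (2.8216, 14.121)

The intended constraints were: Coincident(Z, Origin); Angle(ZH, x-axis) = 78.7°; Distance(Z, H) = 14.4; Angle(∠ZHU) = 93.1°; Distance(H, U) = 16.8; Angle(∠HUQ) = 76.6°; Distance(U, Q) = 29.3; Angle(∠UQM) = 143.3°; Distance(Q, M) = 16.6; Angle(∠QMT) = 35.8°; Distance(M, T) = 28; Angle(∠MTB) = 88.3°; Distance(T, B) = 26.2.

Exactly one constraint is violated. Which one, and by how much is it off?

Distance(T, B) = 26.2 — off by 6.70.

Z = (0.00, 0.00) ✓; ZH at 78.70° ✓; |ZH| = 14.40 ✓; ∠ZHU = 93.10° ✓; |HU| = 16.80 ✓; ∠HUQ = 76.60° ✓; |UQ| = 29.30 ✓; ∠UQM = 143.3° ✓; |QM| = 16.60 ✓; ∠QMT = 35.80° ✓; |MT| = 28.00 ✓; ∠MTB = 88.30° ✓; |TB| = 19.50 ✗.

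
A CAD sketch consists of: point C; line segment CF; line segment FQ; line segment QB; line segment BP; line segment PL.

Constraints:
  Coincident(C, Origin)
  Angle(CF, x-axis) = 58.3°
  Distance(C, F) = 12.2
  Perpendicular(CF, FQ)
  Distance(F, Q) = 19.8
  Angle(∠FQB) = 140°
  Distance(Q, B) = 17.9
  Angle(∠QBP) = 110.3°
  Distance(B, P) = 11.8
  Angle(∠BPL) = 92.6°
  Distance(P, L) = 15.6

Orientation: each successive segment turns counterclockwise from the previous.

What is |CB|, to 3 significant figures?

33.5

C is at the origin; CF runs at 58.3° with length 12.2, so F = (6.41, 10.4). The perpendicularity gives FQ at right angles to CF, so FQ runs at 148°; with |FQ| = 19.8, Q = (-10.4, 20.8). ∠FQB = 140.0° gives QB at -172° from the x-axis; with |QB| = 17.9, B = (-28.1, 18.2). Then |CB| = |B − C| = 33.5.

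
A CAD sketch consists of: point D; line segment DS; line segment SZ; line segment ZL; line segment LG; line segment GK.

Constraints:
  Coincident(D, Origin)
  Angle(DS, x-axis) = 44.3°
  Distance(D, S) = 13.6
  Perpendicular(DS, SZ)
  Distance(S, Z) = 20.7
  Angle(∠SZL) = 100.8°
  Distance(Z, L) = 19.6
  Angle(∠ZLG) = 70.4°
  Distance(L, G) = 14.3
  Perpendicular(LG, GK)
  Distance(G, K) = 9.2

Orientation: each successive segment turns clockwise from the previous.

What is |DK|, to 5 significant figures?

12.936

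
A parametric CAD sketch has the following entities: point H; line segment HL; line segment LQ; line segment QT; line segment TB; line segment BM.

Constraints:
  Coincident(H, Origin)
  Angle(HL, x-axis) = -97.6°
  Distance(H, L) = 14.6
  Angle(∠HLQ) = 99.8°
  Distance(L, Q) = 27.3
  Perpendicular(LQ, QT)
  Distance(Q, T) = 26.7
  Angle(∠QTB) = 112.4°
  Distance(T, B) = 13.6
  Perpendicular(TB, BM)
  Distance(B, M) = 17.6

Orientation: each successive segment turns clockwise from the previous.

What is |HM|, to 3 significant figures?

10.6

H is at the origin; HL runs at -97.6° with length 14.6, so L = (-1.93, -14.5). ∠HLQ = 99.8° gives LQ at -178° from the x-axis; with |LQ| = 27.3, Q = (-29.2, -15.5). LQ is perpendicular to QT, so QT runs at 92.2°; with |QT| = 26.7, T = (-30.2, 11.2). ∠QTB = 112.4° gives TB at 24.6° from the x-axis; with |TB| = 13.6, B = (-17.9, 16.8). The perpendicularity gives BM at right angles to TB, so BM runs at -65.4°; with |BM| = 17.6, M = (-10.5, 0.819). Then |HM| = |M − H| = 10.6.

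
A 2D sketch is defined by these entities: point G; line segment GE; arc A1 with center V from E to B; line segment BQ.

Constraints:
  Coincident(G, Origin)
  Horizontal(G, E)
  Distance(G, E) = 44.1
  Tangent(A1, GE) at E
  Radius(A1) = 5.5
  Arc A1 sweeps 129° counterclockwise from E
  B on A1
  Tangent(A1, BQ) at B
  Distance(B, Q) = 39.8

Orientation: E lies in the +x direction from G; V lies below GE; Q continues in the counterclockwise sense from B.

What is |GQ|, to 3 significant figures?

76.2

G is at the origin; GE is horizontal with |GE| = 44.1 and E on the +x side, so E = (44.1, 0.00). The tangent condition forces VE to be normal to GE, so V = E + (0, -5.5) = (44.1, -5.50). On A1, E sits at bearing 90° from V; a 129° counterclockwise sweep puts B at bearing 219°, so B = V + 5.5·(cos 219°, sin 219°) = (39.8, -8.96). Since A1 is tangent to BQ there, VB ⟂ BQ, so BQ runs along (−sin 219°, cos 219°); with |BQ| = 39.8, Q = (64.9, -39.9). Then |GQ| = |Q − G| = 76.2.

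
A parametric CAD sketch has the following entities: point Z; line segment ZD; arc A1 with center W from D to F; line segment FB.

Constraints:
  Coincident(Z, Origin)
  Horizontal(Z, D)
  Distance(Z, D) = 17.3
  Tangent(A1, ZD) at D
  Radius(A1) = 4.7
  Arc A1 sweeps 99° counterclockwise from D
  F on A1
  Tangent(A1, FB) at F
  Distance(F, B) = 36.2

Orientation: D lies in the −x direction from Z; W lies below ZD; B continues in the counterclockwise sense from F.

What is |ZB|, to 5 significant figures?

44.290

Z is at the origin; Z and D share the same y with |ZD| = 17.3 and D on the −x side, so D = (-17.300, 0.0000). Since A1 is tangent to ZD there, WD ⟂ ZD, so W = D + (0, -4.7) = (-17.300, -4.7000). On A1, D sits at bearing 90° from W; a 99° counterclockwise sweep puts F at bearing 189°, so F = W + 4.7·(cos 189°, sin 189°) = (-21.942, -5.4352). The tangent condition forces WF to be normal to FB, so FB runs along (−sin 189°, cos 189°); with |FB| = 36.2, B = (-16.279, -41.190). Then |ZB| = |B − Z| = 44.290.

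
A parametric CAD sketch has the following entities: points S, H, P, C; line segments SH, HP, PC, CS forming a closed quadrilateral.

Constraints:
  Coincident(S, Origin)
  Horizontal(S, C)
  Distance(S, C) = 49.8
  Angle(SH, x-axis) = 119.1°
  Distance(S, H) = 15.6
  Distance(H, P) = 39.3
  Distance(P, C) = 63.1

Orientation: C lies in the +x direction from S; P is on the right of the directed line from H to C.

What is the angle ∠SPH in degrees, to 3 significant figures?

16.6°

S is at the origin; SC is horizontal with |SC| = 49.8 and C in +x, so C = (49.8, 0). SH runs at 119.1° with |SH| = 15.6, so H = (-7.59, 13.6). P is determined by |HP| = 39.3 and |PC| = 63.1 together: it lies at the intersection of circle(H, 39.3) and circle(C, 63.1). With |HC| = 59.0, the foot of the radical line on HC is 8.83 from H and the perpendicular offset is √(39.3² − 8.83²) = 38.3. Taking the right-of-HC solution: P = (-7.84, -25.7).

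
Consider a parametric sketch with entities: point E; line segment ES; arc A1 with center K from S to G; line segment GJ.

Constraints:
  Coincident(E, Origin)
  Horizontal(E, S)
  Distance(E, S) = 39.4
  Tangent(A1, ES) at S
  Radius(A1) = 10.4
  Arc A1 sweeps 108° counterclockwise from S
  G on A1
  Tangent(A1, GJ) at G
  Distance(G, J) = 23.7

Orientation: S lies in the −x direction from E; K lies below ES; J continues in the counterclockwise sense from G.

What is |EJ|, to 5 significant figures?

55.393

On A1, S sits at bearing 90° from K; a 108° counterclockwise sweep puts G at bearing 198°, so G = K + 10.4·(cos 198°, sin 198°) = (-49.291, -13.614). A1 meets GJ tangentially, so KG is at right angles to GJ, so GJ runs along (−sin 198°, cos 198°); with |GJ| = 23.7, J = (-41.967, -36.154). Then |EJ| = |J − E| = 55.393.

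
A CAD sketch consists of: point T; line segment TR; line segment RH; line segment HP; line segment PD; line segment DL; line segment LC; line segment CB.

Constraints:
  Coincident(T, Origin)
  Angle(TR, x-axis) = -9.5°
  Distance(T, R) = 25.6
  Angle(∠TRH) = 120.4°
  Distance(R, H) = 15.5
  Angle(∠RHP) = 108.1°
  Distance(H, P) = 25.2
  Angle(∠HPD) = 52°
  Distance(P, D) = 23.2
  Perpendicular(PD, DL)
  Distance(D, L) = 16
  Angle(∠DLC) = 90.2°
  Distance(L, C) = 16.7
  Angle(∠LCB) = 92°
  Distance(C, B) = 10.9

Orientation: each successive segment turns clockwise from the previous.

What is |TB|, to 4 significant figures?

32.72

T is at the origin; TR runs at -9.5° with length 25.6, so R = (25.25, -4.225). ∠TRH = 120.4° gives RH at -69.10° from the x-axis; with |RH| = 15.5, H = (30.78, -18.71). ∠RHP = 108.1° gives HP at -141.0° from the x-axis; with |HP| = 25.2, P = (11.19, -34.56). ∠HPD = 52.0° gives PD at 91.00° from the x-axis; with |PD| = 23.2, D = (10.79, -11.37). The perpendicularity gives DL at right angles to PD, so DL runs at 1.000°; with |DL| = 16.0, L = (26.79, -11.09). ∠DLC = 90.2° gives LC at -88.80° from the x-axis; with |LC| = 16.7, C = (27.14, -27.78). ∠LCB = 92.0° gives CB at -176.8° from the x-axis; with |CB| = 10.9, B = (16.25, -28.39). Then |TB| = |B − T| = 32.72.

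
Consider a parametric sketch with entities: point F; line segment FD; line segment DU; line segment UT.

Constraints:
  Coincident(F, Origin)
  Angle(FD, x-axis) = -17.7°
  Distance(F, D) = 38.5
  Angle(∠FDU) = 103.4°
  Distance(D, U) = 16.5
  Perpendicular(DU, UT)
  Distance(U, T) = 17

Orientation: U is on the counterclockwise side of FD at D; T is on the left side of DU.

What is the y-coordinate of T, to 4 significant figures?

11.20

F is at the origin; FD runs at -17.7° with length 38.5, so D = 38.5·(cos -17.7°, sin -17.7°) = (36.68, -11.71). ∠FDU = 103.4°, so DU runs at -17.7° + (180° − 103.4°) = 58.90° from the x-axis; with |DU| = 16.5, U = D + 16.5·(cos 58.90°, sin 58.90°) = (45.20, 2.423). The perpendicularity gives UT at right angles to DU; with |UT| = 17.0 on the left of DU, T = U + 17.0·(-0.8563, 0.5165) = (30.64, 11.20). So T.y = 11.20.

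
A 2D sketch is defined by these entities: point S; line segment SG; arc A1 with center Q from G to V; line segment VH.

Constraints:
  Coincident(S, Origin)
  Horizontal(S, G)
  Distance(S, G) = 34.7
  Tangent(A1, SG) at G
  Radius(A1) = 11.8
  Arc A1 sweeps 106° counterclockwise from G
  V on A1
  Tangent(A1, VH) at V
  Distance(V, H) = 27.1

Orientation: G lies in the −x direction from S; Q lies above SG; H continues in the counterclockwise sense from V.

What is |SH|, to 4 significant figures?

51.38

S is at the origin; S and G share the same y with |SG| = 34.7 and G on the −x side, so G = (-34.70, 0.000). The tangent condition forces QG to be normal to SG, so Q = G + (0, 11.8) = (-34.70, 11.80). On A1, G sits at bearing -90° from Q; a 106° counterclockwise sweep puts V at bearing 16°, so V = Q + 11.8·(cos 16°, sin 16°) = (-23.36, 15.05). Since A1 is tangent to VH there, QV ⟂ VH, so VH runs along (−sin 16°, cos 16°); with |VH| = 27.1, H = (-30.83, 41.10). Then |SH| = |H − S| = 51.38.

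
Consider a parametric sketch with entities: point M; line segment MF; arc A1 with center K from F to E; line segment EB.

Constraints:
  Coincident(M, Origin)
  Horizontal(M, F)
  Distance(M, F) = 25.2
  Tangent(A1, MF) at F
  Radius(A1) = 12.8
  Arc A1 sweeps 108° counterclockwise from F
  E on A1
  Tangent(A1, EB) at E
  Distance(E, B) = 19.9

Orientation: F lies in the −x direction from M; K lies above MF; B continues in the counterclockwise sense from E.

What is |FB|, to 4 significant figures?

36.19

M is at the origin; MF is horizontal with |MF| = 25.2 and F on the −x side, so F = (-25.20, 0.000). A1 meets MF tangentially, so KF is at right angles to MF, so K = F + (0, 12.8) = (-25.20, 12.80). On A1, F sits at bearing -90° from K; a 108° counterclockwise sweep puts E at bearing 18°, so E = K + 12.8·(cos 18°, sin 18°) = (-13.03, 16.76). A1 meets EB tangentially, so KE is at right angles to EB, so EB runs along (−sin 18°, cos 18°); with |EB| = 19.9, B = (-19.18, 35.68). Then |FB| = |B − F| = 36.19.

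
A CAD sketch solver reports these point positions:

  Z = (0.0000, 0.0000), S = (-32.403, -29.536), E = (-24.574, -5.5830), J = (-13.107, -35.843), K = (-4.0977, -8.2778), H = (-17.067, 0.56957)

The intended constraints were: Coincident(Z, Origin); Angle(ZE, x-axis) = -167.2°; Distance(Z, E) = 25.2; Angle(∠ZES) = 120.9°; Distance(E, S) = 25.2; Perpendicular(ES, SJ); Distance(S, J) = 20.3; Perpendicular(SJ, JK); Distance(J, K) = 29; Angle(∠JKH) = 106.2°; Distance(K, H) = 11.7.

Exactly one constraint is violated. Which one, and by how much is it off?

Distance(K, H) = 11.7 — off by 4.00.

Z = (0.00, 0.00) ✓; ZE at -167.2° ✓; |ZE| = 25.20 ✓; ∠ZES = 120.9° ✓; |ES| = 25.20 ✓; ∠(ES, SJ) = 90.00° ✓; |SJ| = 20.30 ✓; ∠(SJ, JK) = 90.00° ✓; |JK| = 29.00 ✓; ∠JKH = 106.2° ✓; |KH| = 15.70 ✗.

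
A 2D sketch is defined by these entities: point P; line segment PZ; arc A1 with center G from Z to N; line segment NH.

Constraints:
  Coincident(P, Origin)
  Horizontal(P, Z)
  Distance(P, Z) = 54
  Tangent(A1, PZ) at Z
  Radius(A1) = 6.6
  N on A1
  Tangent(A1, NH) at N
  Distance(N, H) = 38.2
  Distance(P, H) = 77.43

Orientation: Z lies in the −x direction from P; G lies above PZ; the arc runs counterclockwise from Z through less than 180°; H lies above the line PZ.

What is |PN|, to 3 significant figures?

48.9

Checks: P.y = 0.00, Z.y = 0.00 ✓; |GN| = 6.600 ✓; ∠(GN, NH) = 90.00° ✓; |NH| = 38.20 ✓; |PH| = 77.43 ✓.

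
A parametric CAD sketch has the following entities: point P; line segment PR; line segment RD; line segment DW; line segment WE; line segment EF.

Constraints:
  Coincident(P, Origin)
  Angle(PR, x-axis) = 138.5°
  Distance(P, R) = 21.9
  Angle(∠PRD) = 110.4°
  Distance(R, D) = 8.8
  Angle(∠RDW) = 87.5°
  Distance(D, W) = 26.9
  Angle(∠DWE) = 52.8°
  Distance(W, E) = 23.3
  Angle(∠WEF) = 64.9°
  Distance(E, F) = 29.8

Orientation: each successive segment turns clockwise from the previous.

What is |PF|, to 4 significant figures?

32.26

∠DWE = 52.8° gives WE at -150.8° from the x-axis; with |WE| = 23.3, E = (-8.923, 0.5849). ∠WEF = 64.9° gives EF at 94.10° from the x-axis; with |EF| = 29.8, F = (-11.05, 30.31). Then |PF| = |F − P| = 32.26.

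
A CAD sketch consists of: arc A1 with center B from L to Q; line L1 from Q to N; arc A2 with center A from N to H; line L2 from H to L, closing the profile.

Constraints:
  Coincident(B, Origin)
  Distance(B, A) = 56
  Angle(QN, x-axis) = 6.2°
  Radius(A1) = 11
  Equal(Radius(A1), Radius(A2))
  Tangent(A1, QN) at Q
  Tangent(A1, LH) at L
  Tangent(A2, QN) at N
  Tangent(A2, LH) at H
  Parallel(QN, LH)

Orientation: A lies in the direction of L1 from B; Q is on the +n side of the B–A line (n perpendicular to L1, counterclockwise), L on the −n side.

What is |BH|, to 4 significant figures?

57.07

Tangency of A1 to both parallel lines with radius 11.0 puts Q and L at B ± 11.0·n: Q = (-1.188, 10.94), L = (1.188, -10.94). Equal radii place N and H the same way about A: N = A + 11.0·n = (54.48, 16.98), H = A − 11.0·n = (56.86, -4.888). Then |BH| = |H − B| = 57.07.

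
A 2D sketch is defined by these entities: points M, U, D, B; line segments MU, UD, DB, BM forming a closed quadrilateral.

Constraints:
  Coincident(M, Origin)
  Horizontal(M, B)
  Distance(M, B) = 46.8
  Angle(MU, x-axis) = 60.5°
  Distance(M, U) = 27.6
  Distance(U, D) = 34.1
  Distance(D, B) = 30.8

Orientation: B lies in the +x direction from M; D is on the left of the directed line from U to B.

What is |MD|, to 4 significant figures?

56.20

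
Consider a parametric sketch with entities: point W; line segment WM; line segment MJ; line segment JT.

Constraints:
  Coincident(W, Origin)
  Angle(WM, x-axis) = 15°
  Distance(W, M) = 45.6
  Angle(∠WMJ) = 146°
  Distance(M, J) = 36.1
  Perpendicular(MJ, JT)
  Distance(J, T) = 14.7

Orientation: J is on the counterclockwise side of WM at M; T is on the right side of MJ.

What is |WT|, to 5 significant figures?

84.130

W is at the origin; WM runs at 15.0° with length 45.6, so M = 45.6·(cos 15.0°, sin 15.0°) = (44.046, 11.802). ∠WMJ = 146.0°, so MJ runs at 15.0° + (180° − 146.0°) = 49.000° from the x-axis; with |MJ| = 36.1, J = M + 36.1·(cos 49.000°, sin 49.000°) = (67.730, 39.047). MJ is perpendicular to JT; with |JT| = 14.7 on the right of MJ, T = J + 14.7·(0.75471, -0.65606) = (78.824, 29.403). Then |WT| = |T − W| = 84.130.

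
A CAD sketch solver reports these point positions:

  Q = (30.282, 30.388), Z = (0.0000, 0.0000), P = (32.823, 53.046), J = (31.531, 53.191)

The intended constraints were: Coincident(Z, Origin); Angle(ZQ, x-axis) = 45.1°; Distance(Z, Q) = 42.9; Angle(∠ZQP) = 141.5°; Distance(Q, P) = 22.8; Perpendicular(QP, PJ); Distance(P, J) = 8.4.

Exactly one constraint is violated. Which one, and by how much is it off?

Distance(P, J) = 8.4 — off by 7.10.

Z = (0.00, 0.00) ✓; ZQ at 45.10° ✓; |ZQ| = 42.90 ✓; ∠ZQP = 141.5° ✓; |QP| = 22.80 ✓; ∠(QP, PJ) = 90.00° ✓; |PJ| = 1.300 ✗.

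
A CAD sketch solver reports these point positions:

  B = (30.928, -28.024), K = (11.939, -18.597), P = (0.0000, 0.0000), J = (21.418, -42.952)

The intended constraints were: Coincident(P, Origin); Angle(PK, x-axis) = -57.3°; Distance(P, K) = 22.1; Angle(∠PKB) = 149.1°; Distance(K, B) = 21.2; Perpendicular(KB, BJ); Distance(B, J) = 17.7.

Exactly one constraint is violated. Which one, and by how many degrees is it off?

Perpendicular(KB, BJ) — off by 6.10°.

P = (0.00, 0.00) ✓; PK at -57.30° ✓; |PK| = 22.10 ✓; ∠PKB = 149.1° ✓; |KB| = 21.20 ✓; ∠(KB, BJ) = 96.10° ✗; |BJ| = 17.70 ✓.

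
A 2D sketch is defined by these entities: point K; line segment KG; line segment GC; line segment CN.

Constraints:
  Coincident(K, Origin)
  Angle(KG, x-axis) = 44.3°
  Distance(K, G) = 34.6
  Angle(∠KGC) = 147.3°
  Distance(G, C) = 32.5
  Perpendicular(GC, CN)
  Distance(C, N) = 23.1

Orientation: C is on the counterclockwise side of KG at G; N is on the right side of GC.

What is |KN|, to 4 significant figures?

74.45

∠KGC = 147.3°, so GC runs at 44.3° + (180° − 147.3°) = 77.00° from the x-axis; with |GC| = 32.5, C = G + 32.5·(cos 77.00°, sin 77.00°) = (32.07, 55.83). GC is perpendicular to CN; with |CN| = 23.1 on the right of GC, N = C + 23.1·(0.9744, -0.2250) = (54.58, 50.64). Then |KN| = |N − K| = 74.45.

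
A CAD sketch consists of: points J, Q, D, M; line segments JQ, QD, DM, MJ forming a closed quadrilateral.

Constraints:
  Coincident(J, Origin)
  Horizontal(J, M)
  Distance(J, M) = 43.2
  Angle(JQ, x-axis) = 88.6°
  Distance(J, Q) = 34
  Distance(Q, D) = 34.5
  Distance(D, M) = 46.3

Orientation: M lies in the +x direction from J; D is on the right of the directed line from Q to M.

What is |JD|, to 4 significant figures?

3.112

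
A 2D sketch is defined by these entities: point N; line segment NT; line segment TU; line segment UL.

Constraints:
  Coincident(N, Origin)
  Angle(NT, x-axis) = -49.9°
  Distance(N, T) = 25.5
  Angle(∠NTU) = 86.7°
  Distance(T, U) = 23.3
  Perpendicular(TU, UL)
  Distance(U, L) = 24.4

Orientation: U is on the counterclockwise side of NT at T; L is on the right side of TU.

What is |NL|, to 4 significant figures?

54.43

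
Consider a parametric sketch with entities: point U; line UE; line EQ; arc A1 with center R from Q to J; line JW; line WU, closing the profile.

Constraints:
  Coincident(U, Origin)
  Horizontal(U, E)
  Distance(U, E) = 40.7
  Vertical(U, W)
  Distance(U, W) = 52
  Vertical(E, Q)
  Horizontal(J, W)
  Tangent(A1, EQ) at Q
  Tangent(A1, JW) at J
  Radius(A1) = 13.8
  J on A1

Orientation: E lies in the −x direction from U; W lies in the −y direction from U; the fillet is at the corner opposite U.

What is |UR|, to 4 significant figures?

46.72

UW is vertical with |UW| = 52.0 and W on the −y side, so W = (0.000, -52.00). The virtual corner opposite U is at (-40.70, -52.00). Since A1 is tangent to EQ there, RQ ⟂ EQ and the tangent condition forces RJ to be normal to JW, with radius 13.8, so the center R sits 13.8 in from both sides at R = (-26.90, -38.20). Then |UR| = |R − U| = 46.72.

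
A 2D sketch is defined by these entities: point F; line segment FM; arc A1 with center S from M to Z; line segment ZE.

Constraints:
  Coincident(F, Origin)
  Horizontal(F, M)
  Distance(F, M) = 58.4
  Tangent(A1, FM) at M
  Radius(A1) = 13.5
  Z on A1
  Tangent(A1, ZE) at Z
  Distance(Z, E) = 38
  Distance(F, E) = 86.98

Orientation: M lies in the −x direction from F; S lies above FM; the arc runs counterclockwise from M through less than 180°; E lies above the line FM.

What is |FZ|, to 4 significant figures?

52.01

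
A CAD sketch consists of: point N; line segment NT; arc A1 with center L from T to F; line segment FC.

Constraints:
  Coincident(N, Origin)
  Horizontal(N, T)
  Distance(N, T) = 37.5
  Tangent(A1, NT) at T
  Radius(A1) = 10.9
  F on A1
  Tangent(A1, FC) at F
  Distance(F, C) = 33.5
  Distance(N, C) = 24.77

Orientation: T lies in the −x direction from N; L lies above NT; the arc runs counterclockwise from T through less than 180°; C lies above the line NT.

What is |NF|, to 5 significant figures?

30.554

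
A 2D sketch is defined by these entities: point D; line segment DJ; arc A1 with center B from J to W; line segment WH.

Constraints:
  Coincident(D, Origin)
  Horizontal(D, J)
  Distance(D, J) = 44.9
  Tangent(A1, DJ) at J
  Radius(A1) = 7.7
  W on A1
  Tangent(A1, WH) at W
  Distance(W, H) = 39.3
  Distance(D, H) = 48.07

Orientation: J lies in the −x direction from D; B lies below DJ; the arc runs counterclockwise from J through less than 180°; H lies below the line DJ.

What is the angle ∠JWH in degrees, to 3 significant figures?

114°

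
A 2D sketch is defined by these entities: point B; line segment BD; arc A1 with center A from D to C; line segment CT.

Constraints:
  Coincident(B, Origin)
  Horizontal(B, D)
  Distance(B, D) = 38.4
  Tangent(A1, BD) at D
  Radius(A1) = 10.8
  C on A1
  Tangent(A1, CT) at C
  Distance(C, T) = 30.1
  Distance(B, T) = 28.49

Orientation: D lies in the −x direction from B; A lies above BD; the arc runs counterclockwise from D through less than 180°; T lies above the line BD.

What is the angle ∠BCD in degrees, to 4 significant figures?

148.4°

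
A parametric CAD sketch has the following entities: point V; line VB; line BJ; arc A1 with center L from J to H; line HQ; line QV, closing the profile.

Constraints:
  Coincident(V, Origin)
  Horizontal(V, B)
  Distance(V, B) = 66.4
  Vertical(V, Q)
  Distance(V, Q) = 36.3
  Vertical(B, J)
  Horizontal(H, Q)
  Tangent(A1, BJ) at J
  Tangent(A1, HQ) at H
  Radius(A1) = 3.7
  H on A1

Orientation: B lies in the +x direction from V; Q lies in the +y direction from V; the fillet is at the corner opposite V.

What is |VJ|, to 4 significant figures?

73.97

V is at the origin; VB is horizontal with |VB| = 66.4 and B on the +x side, so B = (66.40, 0.000). V and Q share the same x with |VQ| = 36.3 and Q on the +y side, so Q = (0.000, 36.30). The virtual corner opposite V is at (66.40, 36.30). A1 meets BJ tangentially, so LJ is at right angles to BJ and tangency of A1 to HQ means the radius LH is perpendicular to HQ, with radius 3.7, so the center L sits 3.7 in from both sides at L = (62.70, 32.60). That places the tangent points at J = (66.40, 32.60) on BJ and H = (62.70, 36.30) on HQ. Then |VJ| = |J − V| = 73.97.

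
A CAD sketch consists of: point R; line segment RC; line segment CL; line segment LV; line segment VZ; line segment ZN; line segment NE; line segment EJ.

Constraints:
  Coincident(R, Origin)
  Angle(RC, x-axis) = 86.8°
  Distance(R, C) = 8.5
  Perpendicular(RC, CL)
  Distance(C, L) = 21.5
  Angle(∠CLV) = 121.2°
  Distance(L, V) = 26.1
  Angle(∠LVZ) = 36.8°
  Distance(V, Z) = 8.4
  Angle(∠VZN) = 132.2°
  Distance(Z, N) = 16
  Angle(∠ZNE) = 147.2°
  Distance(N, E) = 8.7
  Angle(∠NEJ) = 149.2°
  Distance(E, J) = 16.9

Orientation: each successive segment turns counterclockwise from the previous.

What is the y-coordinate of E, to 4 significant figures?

14.13

R is at the origin; RC runs at 86.8° with length 8.5, so C = (0.4745, 8.487). The perpendicularity gives CL at right angles to RC, so CL runs at 176.8°; with |CL| = 21.5, L = (-20.99, 9.687). ∠CLV = 121.2° gives LV at -124.4° from the x-axis; with |LV| = 26.1, V = (-35.74, -11.85). ∠LVZ = 36.8° gives VZ at 18.80° from the x-axis; with |VZ| = 8.4, Z = (-27.79, -9.142). ∠VZN = 132.2° gives ZN at 66.60° from the x-axis; with |ZN| = 16.0, N = (-21.43, 5.543). ∠ZNE = 147.2° gives NE at 99.40° from the x-axis; with |NE| = 8.7, E = (-22.85, 14.13). So E.y = 14.13.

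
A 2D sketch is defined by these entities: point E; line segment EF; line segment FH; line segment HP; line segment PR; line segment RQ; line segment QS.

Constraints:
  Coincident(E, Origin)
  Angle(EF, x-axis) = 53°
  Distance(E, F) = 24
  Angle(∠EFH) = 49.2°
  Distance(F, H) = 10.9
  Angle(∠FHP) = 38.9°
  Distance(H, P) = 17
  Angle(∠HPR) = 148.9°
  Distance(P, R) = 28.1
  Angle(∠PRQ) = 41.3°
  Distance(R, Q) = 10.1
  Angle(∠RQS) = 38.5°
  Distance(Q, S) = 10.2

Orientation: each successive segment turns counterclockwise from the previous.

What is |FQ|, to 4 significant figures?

24.53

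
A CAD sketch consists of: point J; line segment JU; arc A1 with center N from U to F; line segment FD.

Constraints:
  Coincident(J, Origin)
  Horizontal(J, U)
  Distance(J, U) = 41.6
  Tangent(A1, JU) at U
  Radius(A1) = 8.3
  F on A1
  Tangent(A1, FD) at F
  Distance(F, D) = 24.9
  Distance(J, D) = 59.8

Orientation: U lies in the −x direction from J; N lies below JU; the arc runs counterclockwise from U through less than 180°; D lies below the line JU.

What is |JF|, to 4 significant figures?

50.60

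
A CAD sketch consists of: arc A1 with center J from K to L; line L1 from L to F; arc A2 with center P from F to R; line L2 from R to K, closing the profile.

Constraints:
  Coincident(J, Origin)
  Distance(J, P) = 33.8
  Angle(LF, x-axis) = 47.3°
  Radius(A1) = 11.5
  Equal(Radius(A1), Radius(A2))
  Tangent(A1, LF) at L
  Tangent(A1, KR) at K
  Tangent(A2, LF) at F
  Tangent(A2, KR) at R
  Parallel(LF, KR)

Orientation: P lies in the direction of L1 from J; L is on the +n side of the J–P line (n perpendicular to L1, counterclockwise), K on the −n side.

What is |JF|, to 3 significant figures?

35.7

The slot axis is L1's direction at 47.3°, so u = (cos 47.3°, sin 47.3°) = (0.678, 0.735) and n = (−sin 47.3°, cos 47.3°) = (-0.735, 0.678). J is at the origin and P lies 33.8 along u from J, so P = 33.8·u = (22.9, 24.8). Tangency of A1 to both parallel lines with radius 11.5 puts L and K at J ± 11.5·n: L = (-8.45, 7.80), K = (8.45, -7.80). Equal radii place F and R the same way about P: F = P + 11.5·n = (14.5, 32.6), R = P − 11.5·n = (31.4, 17.0). Then |JF| = |F − J| = 35.7.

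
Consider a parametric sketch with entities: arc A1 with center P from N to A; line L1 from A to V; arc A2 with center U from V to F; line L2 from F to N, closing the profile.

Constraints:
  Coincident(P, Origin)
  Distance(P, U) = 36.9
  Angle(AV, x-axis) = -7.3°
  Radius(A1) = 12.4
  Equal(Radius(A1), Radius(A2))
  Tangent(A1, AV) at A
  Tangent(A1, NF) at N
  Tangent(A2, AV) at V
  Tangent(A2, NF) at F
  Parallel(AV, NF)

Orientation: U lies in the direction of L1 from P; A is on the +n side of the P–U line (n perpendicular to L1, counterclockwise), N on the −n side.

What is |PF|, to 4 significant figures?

38.93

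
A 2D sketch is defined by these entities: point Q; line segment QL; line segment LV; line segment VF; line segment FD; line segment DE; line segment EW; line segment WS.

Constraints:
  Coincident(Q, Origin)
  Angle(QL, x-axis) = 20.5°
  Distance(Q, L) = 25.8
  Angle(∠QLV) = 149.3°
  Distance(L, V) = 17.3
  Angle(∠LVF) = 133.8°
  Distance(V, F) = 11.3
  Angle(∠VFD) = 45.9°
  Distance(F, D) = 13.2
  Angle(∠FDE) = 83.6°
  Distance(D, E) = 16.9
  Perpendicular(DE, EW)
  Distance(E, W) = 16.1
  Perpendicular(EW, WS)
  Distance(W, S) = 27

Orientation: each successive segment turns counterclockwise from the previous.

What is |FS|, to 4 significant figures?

11.95

DE is perpendicular to EW, so EW runs at 57.90°; with |EW| = 16.1, W = (48.21, 28.05). The perpendicularity gives WS at right angles to EW, so WS runs at 147.9°; with |WS| = 27.0, S = (25.33, 42.40). Then |FS| = |S − F| = 11.95.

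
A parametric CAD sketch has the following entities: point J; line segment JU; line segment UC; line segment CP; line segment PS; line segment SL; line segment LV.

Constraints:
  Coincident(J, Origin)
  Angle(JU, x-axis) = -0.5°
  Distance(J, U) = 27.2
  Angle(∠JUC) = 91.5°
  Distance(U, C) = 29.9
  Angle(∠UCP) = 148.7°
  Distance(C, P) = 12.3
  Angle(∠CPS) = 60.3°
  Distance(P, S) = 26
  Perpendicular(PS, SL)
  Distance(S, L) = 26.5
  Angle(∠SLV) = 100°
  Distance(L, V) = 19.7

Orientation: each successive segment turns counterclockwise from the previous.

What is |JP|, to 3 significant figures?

46.1

∠JUC = 91.5° gives UC at 88.0° from the x-axis; with |UC| = 29.9, C = (28.2, 29.6). ∠UCP = 148.7° gives CP at 119° from the x-axis; with |CP| = 12.3, P = (22.2, 40.4). Then |JP| = |P − J| = 46.1.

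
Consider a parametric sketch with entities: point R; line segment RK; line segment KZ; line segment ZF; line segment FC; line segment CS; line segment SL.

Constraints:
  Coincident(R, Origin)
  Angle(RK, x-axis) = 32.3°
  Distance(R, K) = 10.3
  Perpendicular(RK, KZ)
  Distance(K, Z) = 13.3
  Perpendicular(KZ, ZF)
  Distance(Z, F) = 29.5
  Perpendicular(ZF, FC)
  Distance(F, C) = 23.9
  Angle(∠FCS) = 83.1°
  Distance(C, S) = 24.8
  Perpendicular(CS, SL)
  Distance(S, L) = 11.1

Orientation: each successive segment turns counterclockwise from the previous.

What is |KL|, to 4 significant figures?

7.082

∠FCS = 83.1° gives CS at 39.20° from the x-axis; with |CS| = 24.8, S = (8.654, -3.545). The perpendicularity gives SL at right angles to CS, so SL runs at 129.2°; with |SL| = 11.1, L = (1.638, 5.057). Then |KL| = |L − K| = 7.082.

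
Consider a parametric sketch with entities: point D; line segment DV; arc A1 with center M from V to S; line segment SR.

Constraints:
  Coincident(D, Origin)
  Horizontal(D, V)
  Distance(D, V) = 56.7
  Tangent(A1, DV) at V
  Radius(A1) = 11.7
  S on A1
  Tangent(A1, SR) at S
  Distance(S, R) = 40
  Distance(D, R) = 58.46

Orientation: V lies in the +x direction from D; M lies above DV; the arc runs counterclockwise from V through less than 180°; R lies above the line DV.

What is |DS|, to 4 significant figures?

67.65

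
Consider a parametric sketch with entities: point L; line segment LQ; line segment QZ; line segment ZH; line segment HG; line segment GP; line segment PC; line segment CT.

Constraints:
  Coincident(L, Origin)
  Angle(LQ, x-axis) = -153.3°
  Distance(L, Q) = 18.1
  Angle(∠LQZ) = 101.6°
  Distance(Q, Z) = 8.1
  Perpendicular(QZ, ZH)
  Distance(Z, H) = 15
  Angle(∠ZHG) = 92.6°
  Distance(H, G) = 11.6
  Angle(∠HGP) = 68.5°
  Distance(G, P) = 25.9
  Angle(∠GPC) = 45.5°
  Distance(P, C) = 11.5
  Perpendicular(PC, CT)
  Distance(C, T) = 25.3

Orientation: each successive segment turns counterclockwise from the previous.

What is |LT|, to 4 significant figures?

10.28

L is at the origin; LQ runs at -153.3° with length 18.1, so Q = (-16.17, -8.133). ∠LQZ = 101.6° gives QZ at -74.90° from the x-axis; with |QZ| = 8.1, Z = (-14.06, -15.95). QZ ⟂ ZH, so ZH runs at 15.10°; with |ZH| = 15.0, H = (0.4222, -12.05). ∠ZHG = 92.6° gives HG at 102.5° from the x-axis; with |HG| = 11.6, G = (-2.089, -0.7204). ∠HGP = 68.5° gives GP at -146.0° from the x-axis; with |GP| = 25.9, P = (-23.56, -15.20). ∠GPC = 45.5° gives PC at -11.50° from the x-axis; with |PC| = 11.5, C = (-12.29, -17.50). PC is perpendicular to CT, so CT runs at 78.50°; with |CT| = 25.3, T = (-7.247, 7.296). Then |LT| = |T − L| = 10.28.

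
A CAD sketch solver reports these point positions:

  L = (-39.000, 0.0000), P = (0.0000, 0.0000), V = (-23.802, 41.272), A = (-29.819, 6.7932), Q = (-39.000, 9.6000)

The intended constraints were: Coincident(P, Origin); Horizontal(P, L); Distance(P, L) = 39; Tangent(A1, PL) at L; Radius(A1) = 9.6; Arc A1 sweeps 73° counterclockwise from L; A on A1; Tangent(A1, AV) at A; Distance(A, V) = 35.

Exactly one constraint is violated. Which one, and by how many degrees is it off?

Tangent(A1, AV) at A — off by 7.10°.

P = (0.00, 0.00) ✓; P.y = 0.00, L.y = 0.00 ✓; |PL| = 39.00 ✓; ∠(QL, LP) = 90.00° ✓; |QL| = 9.600 ✓; bearing(Q→A) − bearing(Q→L) = 73.00° ✓; |QA| = 9.600 ✓; ∠(QA, AV) = 82.90° ✗; |AV| = 35.00 ✓.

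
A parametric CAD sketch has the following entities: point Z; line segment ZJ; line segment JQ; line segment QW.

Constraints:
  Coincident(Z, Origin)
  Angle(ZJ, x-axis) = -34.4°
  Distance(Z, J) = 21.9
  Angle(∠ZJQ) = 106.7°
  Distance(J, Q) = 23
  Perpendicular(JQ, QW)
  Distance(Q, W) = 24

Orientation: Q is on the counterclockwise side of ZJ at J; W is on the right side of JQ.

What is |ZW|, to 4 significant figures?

53.67

∠ZJQ = 106.7°, so JQ runs at -34.4° + (180° − 106.7°) = 38.90° from the x-axis; with |JQ| = 23.0, Q = J + 23.0·(cos 38.90°, sin 38.90°) = (35.97, 2.070). JQ is perpendicular to QW; with |QW| = 24.0 on the right of JQ, W = Q + 24.0·(0.6280, -0.7782) = (51.04, -16.61). Then |ZW| = |W − Z| = 53.67.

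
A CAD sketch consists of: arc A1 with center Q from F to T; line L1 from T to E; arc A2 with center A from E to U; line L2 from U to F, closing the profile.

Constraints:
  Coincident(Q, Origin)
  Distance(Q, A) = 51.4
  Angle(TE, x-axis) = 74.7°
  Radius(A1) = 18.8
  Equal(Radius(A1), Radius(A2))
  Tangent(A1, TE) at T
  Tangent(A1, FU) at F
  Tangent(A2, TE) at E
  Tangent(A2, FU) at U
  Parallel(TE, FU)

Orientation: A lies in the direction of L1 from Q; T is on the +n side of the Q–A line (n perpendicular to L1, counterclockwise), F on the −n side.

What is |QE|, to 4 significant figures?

54.73

Tangency of A1 to both parallel lines with radius 18.8 puts T and F at Q ± 18.8·n: T = (-18.13, 4.961), F = (18.13, -4.961). Equal radii place E and U the same way about A: E = A + 18.8·n = (-4.571, 54.54), U = A − 18.8·n = (31.70, 44.62). Then |QE| = |E − Q| = 54.73.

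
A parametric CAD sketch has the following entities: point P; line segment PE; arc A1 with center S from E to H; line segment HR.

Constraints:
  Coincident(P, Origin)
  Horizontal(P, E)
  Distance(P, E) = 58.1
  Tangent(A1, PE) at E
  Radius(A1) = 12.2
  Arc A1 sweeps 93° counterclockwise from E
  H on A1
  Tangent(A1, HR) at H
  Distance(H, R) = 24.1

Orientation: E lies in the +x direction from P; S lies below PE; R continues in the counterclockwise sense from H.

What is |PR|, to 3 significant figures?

59.9

P is at the origin; PE is horizontal with |PE| = 58.1 and E on the +x side, so E = (58.1, 0.00). The tangent condition forces SE to be normal to PE, so S = E + (0, -12.2) = (58.1, -12.2). On A1, E sits at bearing 90° from S; a 93° counterclockwise sweep puts H at bearing 183°, so H = S + 12.2·(cos 183°, sin 183°) = (45.9, -12.8). A1 meets HR tangentially, so SH is at right angles to HR, so HR runs along (−sin 183°, cos 183°); with |HR| = 24.1, R = (47.2, -36.9). Then |PR| = |R − P| = 59.9.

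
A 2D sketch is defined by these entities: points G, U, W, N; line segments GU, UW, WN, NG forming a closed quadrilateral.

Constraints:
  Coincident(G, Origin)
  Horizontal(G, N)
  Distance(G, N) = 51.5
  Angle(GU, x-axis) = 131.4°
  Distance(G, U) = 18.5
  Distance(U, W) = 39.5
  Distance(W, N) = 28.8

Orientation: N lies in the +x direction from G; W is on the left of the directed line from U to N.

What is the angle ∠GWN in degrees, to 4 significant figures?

117.8°

G is at the origin; G and N share the same y with |GN| = 51.5 and N in +x, so N = (51.5, 0). GU runs at 131.4° with |GU| = 18.5, so U = (-12.23, 13.88). W is determined by |UW| = 39.5 and |WN| = 28.8 together: it lies at the intersection of circle(U, 39.5) and circle(N, 28.8). With |UN| = 65.23, the foot of the radical line on UN is 38.22 from U and the perpendicular offset is √(39.5² − 38.22²) = 9.990. Taking the left-of-UN solution: W = (27.23, 15.51).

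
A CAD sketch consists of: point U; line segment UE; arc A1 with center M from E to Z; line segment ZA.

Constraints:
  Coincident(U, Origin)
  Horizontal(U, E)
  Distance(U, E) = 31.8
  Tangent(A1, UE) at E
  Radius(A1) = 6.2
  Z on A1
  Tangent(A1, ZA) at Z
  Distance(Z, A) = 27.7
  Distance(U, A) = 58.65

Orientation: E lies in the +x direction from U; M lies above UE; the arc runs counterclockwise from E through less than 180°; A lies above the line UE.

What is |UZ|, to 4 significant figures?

36.92

Checks: ∠(ME, EU) = 90.00° ✓; |ME| = 6.200 ✓; |MZ| = 6.200 ✓; ∠(MZ, ZA) = 90.00° ✓; |ZA| = 27.70 ✓; |UA| = 58.65 ✓.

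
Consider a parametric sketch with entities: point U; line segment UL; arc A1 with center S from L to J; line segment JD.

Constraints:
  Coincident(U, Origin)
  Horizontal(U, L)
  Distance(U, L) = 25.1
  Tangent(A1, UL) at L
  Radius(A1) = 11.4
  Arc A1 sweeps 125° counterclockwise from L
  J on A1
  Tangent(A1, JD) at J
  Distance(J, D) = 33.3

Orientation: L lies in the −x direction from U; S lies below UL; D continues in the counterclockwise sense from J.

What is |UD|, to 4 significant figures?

47.75

U is at the origin; UL is horizontal with |UL| = 25.1 and L on the −x side, so L = (-25.10, 0.000). The tangent condition forces SL to be normal to UL, so S = L + (0, -11.4) = (-25.10, -11.40). On A1, L sits at bearing 90° from S; a 125° counterclockwise sweep puts J at bearing 215°, so J = S + 11.4·(cos 215°, sin 215°) = (-34.44, -17.94). Since A1 is tangent to JD there, SJ ⟂ JD, so JD runs along (−sin 215°, cos 215°); with |JD| = 33.3, D = (-15.34, -45.22). Then |UD| = |D − U| = 47.75.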